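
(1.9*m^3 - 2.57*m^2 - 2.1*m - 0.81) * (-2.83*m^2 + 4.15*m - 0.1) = -5.377*m^5 + 15.1581*m^4 - 4.9125*m^3 - 6.1657*m^2 - 3.1515*m + 0.081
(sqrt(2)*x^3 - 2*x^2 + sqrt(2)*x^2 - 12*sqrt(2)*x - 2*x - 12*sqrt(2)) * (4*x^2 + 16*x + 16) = 4*sqrt(2)*x^5 - 8*x^4 + 20*sqrt(2)*x^4 - 40*x^3 - 16*sqrt(2)*x^3 - 224*sqrt(2)*x^2 - 64*x^2 - 384*sqrt(2)*x - 32*x - 192*sqrt(2)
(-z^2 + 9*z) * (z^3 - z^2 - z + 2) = -z^5 + 10*z^4 - 8*z^3 - 11*z^2 + 18*z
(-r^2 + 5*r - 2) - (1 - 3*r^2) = 2*r^2 + 5*r - 3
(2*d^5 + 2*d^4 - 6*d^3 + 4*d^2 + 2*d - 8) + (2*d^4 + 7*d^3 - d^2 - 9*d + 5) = 2*d^5 + 4*d^4 + d^3 + 3*d^2 - 7*d - 3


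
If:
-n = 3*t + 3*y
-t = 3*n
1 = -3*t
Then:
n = 1/9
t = -1/3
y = 8/27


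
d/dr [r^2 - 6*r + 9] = 2*r - 6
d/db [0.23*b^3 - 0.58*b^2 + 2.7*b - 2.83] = 0.69*b^2 - 1.16*b + 2.7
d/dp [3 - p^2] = -2*p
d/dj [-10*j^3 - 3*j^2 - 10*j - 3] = -30*j^2 - 6*j - 10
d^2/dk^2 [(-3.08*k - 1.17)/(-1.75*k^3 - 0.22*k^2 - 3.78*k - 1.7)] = (56.595*k^5 + 50.1123*k^4 - 33.243056*k^3 - 63.178932*k^2 - 21.958188*k - 7.02446400000001)/(5.359375*k^9 + 2.02125*k^8 + 34.98285*k^7 + 24.361198*k^6 + 79.489956*k^5 + 77.150184*k^4 + 77.664972*k^3 + 74.77824*k^2 + 32.7726*k + 4.913)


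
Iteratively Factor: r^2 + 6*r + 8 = (r + 4)*(r + 2)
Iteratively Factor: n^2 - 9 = (n - 3)*(n + 3)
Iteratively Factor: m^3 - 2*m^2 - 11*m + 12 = (m + 3)*(m^2 - 5*m + 4) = (m - 1)*(m + 3)*(m - 4)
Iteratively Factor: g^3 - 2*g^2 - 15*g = (g - 5)*(g^2 + 3*g) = g*(g - 5)*(g + 3)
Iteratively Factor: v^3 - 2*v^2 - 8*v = (v + 2)*(v^2 - 4*v) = v*(v + 2)*(v - 4)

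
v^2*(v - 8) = v^3 - 8*v^2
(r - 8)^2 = r^2 - 16*r + 64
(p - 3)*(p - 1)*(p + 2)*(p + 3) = p^4 + p^3 - 11*p^2 - 9*p + 18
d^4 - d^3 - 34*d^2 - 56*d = d*(d - 7)*(d + 2)*(d + 4)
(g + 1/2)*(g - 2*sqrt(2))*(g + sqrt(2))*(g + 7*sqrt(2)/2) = g^4 + g^3/2 + 5*sqrt(2)*g^3/2 - 11*g^2 + 5*sqrt(2)*g^2/4 - 14*sqrt(2)*g - 11*g/2 - 7*sqrt(2)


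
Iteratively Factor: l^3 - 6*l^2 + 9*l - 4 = (l - 1)*(l^2 - 5*l + 4) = (l - 1)^2*(l - 4)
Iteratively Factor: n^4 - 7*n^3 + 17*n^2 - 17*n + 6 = (n - 3)*(n^3 - 4*n^2 + 5*n - 2) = (n - 3)*(n - 2)*(n^2 - 2*n + 1) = (n - 3)*(n - 2)*(n - 1)*(n - 1)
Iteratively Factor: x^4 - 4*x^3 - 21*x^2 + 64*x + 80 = (x + 4)*(x^3 - 8*x^2 + 11*x + 20) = (x - 4)*(x + 4)*(x^2 - 4*x - 5) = (x - 4)*(x + 1)*(x + 4)*(x - 5)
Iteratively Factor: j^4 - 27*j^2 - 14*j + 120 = (j + 3)*(j^3 - 3*j^2 - 18*j + 40) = (j - 5)*(j + 3)*(j^2 + 2*j - 8) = (j - 5)*(j - 2)*(j + 3)*(j + 4)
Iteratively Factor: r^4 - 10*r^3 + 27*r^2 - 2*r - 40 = (r + 1)*(r^3 - 11*r^2 + 38*r - 40) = (r - 2)*(r + 1)*(r^2 - 9*r + 20) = (r - 5)*(r - 2)*(r + 1)*(r - 4)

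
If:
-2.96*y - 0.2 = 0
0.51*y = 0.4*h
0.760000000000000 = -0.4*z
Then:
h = -0.09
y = -0.07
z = -1.90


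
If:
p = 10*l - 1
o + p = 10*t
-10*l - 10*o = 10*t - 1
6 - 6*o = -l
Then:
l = -54/131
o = 122/131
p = -671/131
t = -549/1310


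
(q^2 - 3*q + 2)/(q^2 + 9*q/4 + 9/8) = 8*(q^2 - 3*q + 2)/(8*q^2 + 18*q + 9)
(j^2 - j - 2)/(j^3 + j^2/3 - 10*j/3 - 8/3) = 3/(3*j + 4)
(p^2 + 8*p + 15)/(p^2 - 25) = (p + 3)/(p - 5)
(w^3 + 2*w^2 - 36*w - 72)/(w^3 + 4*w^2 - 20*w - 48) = (w - 6)/(w - 4)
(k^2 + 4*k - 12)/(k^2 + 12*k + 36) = (k - 2)/(k + 6)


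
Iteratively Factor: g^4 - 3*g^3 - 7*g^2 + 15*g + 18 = (g + 1)*(g^3 - 4*g^2 - 3*g + 18) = (g - 3)*(g + 1)*(g^2 - g - 6) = (g - 3)^2*(g + 1)*(g + 2)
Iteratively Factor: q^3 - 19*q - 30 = (q + 2)*(q^2 - 2*q - 15) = (q + 2)*(q + 3)*(q - 5)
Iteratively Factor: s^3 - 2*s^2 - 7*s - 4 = (s - 4)*(s^2 + 2*s + 1) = (s - 4)*(s + 1)*(s + 1)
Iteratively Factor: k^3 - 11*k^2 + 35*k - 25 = (k - 5)*(k^2 - 6*k + 5) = (k - 5)^2*(k - 1)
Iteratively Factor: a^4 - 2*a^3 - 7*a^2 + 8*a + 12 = (a - 3)*(a^3 + a^2 - 4*a - 4) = (a - 3)*(a - 2)*(a^2 + 3*a + 2) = (a - 3)*(a - 2)*(a + 2)*(a + 1)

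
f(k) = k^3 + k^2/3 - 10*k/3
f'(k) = 3*k^2 + 2*k/3 - 10/3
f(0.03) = -0.10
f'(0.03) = -3.31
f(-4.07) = -48.33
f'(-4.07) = 43.65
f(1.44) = -1.12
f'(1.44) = 3.85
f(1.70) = 0.21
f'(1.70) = 6.47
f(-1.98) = 0.14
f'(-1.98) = 7.11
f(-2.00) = 0.00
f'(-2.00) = 7.33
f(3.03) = 20.78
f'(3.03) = 26.23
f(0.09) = -0.30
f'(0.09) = -3.25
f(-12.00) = -1640.00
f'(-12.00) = 420.67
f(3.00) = 20.00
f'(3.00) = 25.67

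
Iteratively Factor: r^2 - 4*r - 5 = (r + 1)*(r - 5)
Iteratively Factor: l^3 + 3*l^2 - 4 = (l + 2)*(l^2 + l - 2) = (l + 2)^2*(l - 1)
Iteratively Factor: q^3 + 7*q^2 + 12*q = (q)*(q^2 + 7*q + 12) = q*(q + 4)*(q + 3)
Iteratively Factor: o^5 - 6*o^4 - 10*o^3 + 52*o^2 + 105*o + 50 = (o + 1)*(o^4 - 7*o^3 - 3*o^2 + 55*o + 50) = (o + 1)*(o + 2)*(o^3 - 9*o^2 + 15*o + 25) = (o - 5)*(o + 1)*(o + 2)*(o^2 - 4*o - 5) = (o - 5)^2*(o + 1)*(o + 2)*(o + 1)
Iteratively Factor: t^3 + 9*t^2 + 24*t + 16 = (t + 4)*(t^2 + 5*t + 4) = (t + 4)^2*(t + 1)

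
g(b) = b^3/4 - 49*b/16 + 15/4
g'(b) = 3*b^2/4 - 49/16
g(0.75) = 1.56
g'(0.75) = -2.64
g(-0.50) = 5.25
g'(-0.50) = -2.88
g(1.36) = 0.21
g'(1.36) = -1.68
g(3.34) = 2.84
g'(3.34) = 5.30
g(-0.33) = 4.75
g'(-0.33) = -2.98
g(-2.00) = 7.88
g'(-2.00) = -0.06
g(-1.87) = 7.84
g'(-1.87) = -0.44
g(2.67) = 0.33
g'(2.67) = 2.28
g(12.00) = 399.00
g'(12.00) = 104.94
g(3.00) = 1.31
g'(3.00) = 3.69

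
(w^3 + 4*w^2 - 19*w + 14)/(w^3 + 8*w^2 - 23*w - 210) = (w^2 - 3*w + 2)/(w^2 + w - 30)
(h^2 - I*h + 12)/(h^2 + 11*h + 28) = (h^2 - I*h + 12)/(h^2 + 11*h + 28)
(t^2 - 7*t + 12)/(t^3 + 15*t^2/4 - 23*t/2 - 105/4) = 4*(t - 4)/(4*t^2 + 27*t + 35)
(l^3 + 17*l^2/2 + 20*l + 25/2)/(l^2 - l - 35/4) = 2*(l^2 + 6*l + 5)/(2*l - 7)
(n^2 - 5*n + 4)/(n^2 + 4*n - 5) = (n - 4)/(n + 5)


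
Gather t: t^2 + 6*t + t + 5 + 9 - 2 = t^2 + 7*t + 12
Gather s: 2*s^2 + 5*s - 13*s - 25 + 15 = 2*s^2 - 8*s - 10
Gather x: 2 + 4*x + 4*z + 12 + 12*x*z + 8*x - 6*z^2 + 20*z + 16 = x*(12*z + 12) - 6*z^2 + 24*z + 30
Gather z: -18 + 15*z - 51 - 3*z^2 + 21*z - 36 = -3*z^2 + 36*z - 105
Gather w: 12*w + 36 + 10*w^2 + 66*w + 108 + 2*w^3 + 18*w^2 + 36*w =2*w^3 + 28*w^2 + 114*w + 144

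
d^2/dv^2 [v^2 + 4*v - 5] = 2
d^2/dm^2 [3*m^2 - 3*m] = 6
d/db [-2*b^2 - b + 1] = -4*b - 1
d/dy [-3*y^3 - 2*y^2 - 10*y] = -9*y^2 - 4*y - 10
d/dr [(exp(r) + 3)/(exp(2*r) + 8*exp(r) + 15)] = -exp(r)/(exp(2*r) + 10*exp(r) + 25)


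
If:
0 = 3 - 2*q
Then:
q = 3/2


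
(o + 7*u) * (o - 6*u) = o^2 + o*u - 42*u^2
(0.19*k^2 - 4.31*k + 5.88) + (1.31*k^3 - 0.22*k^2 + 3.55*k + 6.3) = 1.31*k^3 - 0.03*k^2 - 0.76*k + 12.18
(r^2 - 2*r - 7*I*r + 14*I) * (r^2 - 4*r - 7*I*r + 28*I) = r^4 - 6*r^3 - 14*I*r^3 - 41*r^2 + 84*I*r^2 + 294*r - 112*I*r - 392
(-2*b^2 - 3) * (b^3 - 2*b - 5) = -2*b^5 + b^3 + 10*b^2 + 6*b + 15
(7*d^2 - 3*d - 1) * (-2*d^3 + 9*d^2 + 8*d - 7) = -14*d^5 + 69*d^4 + 31*d^3 - 82*d^2 + 13*d + 7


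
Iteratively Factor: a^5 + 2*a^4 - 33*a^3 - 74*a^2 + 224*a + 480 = (a + 4)*(a^4 - 2*a^3 - 25*a^2 + 26*a + 120) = (a + 4)^2*(a^3 - 6*a^2 - a + 30) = (a - 5)*(a + 4)^2*(a^2 - a - 6) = (a - 5)*(a - 3)*(a + 4)^2*(a + 2)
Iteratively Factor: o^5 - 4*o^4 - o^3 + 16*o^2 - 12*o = (o - 3)*(o^4 - o^3 - 4*o^2 + 4*o) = (o - 3)*(o - 1)*(o^3 - 4*o) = (o - 3)*(o - 1)*(o + 2)*(o^2 - 2*o) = (o - 3)*(o - 2)*(o - 1)*(o + 2)*(o)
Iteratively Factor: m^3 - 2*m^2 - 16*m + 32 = (m + 4)*(m^2 - 6*m + 8) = (m - 4)*(m + 4)*(m - 2)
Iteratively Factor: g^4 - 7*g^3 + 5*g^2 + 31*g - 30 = (g - 3)*(g^3 - 4*g^2 - 7*g + 10) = (g - 3)*(g + 2)*(g^2 - 6*g + 5) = (g - 5)*(g - 3)*(g + 2)*(g - 1)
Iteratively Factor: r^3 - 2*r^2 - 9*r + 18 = (r - 3)*(r^2 + r - 6) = (r - 3)*(r - 2)*(r + 3)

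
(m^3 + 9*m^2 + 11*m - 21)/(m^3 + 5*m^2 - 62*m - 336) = (m^2 + 2*m - 3)/(m^2 - 2*m - 48)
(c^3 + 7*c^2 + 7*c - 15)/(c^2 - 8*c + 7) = (c^2 + 8*c + 15)/(c - 7)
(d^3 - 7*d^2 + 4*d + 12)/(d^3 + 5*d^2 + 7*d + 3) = (d^2 - 8*d + 12)/(d^2 + 4*d + 3)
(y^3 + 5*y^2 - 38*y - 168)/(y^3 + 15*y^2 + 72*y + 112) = (y - 6)/(y + 4)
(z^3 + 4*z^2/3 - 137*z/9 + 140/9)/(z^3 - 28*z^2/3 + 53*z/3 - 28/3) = (3*z^2 + 8*z - 35)/(3*(z^2 - 8*z + 7))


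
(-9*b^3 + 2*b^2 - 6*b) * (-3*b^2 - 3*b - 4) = 27*b^5 + 21*b^4 + 48*b^3 + 10*b^2 + 24*b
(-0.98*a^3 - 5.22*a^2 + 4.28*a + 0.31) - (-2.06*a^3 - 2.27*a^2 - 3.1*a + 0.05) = 1.08*a^3 - 2.95*a^2 + 7.38*a + 0.26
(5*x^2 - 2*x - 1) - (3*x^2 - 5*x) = 2*x^2 + 3*x - 1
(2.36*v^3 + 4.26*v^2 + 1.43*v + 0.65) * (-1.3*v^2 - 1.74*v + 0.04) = -3.068*v^5 - 9.6444*v^4 - 9.177*v^3 - 3.1628*v^2 - 1.0738*v + 0.026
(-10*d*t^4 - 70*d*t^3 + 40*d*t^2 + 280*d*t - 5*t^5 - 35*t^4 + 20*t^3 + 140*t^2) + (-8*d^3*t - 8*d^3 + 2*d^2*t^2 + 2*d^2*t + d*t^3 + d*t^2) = -8*d^3*t - 8*d^3 + 2*d^2*t^2 + 2*d^2*t - 10*d*t^4 - 69*d*t^3 + 41*d*t^2 + 280*d*t - 5*t^5 - 35*t^4 + 20*t^3 + 140*t^2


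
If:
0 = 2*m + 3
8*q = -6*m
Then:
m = -3/2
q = 9/8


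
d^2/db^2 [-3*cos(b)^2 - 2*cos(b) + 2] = 2*cos(b) + 6*cos(2*b)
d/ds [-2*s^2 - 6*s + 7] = -4*s - 6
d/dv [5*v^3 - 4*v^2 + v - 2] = 15*v^2 - 8*v + 1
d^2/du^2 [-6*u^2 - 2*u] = -12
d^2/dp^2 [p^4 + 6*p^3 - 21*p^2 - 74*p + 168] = 12*p^2 + 36*p - 42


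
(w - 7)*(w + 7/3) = w^2 - 14*w/3 - 49/3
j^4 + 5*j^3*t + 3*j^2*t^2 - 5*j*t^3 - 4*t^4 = (j - t)*(j + t)^2*(j + 4*t)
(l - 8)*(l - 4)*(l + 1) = l^3 - 11*l^2 + 20*l + 32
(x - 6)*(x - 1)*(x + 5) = x^3 - 2*x^2 - 29*x + 30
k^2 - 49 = (k - 7)*(k + 7)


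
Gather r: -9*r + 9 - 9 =-9*r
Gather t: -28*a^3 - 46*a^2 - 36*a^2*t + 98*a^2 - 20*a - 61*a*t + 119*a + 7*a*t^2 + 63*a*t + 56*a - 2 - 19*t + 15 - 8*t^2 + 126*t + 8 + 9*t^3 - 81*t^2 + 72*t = -28*a^3 + 52*a^2 + 155*a + 9*t^3 + t^2*(7*a - 89) + t*(-36*a^2 + 2*a + 179) + 21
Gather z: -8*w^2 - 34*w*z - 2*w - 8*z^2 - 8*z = -8*w^2 - 2*w - 8*z^2 + z*(-34*w - 8)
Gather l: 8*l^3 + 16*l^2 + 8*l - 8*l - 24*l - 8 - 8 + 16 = 8*l^3 + 16*l^2 - 24*l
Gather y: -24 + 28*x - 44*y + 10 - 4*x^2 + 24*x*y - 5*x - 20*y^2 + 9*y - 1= -4*x^2 + 23*x - 20*y^2 + y*(24*x - 35) - 15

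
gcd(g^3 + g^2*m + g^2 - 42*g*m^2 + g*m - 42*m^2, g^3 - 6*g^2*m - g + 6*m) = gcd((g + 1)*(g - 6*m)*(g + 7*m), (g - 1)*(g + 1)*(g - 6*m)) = g^2 - 6*g*m + g - 6*m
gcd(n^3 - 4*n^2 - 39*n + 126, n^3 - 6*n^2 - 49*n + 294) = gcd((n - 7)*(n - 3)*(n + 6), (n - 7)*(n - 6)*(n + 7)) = n - 7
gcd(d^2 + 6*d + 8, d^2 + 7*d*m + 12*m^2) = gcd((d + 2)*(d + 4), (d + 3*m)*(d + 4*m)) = 1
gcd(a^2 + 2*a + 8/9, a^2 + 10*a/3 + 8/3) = a + 4/3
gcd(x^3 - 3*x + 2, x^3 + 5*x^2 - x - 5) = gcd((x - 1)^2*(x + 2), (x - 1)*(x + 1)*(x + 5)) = x - 1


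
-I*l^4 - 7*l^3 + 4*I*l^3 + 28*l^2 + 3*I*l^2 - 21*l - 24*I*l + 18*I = (l - 3)*(l - 6*I)*(l - I)*(-I*l + I)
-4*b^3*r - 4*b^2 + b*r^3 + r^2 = (-2*b + r)*(2*b + r)*(b*r + 1)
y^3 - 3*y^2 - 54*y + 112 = (y - 8)*(y - 2)*(y + 7)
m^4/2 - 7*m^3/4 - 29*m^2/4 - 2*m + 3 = (m/2 + 1)*(m - 6)*(m - 1/2)*(m + 1)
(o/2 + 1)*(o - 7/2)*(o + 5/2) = o^3/2 + o^2/2 - 43*o/8 - 35/4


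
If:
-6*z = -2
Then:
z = 1/3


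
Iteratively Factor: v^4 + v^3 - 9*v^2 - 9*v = (v + 1)*(v^3 - 9*v) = v*(v + 1)*(v^2 - 9) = v*(v + 1)*(v + 3)*(v - 3)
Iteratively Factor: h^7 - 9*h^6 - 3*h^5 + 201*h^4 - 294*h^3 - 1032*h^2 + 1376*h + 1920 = (h - 5)*(h^6 - 4*h^5 - 23*h^4 + 86*h^3 + 136*h^2 - 352*h - 384) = (h - 5)*(h - 4)*(h^5 - 23*h^3 - 6*h^2 + 112*h + 96) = (h - 5)*(h - 4)*(h + 2)*(h^4 - 2*h^3 - 19*h^2 + 32*h + 48) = (h - 5)*(h - 4)*(h + 2)*(h + 4)*(h^3 - 6*h^2 + 5*h + 12) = (h - 5)*(h - 4)*(h - 3)*(h + 2)*(h + 4)*(h^2 - 3*h - 4) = (h - 5)*(h - 4)^2*(h - 3)*(h + 2)*(h + 4)*(h + 1)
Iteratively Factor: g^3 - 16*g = (g)*(g^2 - 16) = g*(g - 4)*(g + 4)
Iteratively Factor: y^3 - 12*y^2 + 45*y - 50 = (y - 5)*(y^2 - 7*y + 10) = (y - 5)^2*(y - 2)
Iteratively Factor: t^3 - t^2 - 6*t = (t - 3)*(t^2 + 2*t) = (t - 3)*(t + 2)*(t)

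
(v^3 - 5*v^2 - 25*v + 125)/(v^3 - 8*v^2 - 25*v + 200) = (v - 5)/(v - 8)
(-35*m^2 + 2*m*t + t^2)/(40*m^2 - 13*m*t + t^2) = (7*m + t)/(-8*m + t)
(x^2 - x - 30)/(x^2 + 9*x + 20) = (x - 6)/(x + 4)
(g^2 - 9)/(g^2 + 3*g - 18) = (g + 3)/(g + 6)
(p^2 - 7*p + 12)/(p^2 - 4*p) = (p - 3)/p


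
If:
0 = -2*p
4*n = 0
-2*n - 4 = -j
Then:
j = 4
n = 0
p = 0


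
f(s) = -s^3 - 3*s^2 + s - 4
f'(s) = -3*s^2 - 6*s + 1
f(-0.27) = -4.47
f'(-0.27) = 2.40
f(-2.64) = -9.15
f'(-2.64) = -4.07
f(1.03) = -7.25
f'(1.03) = -8.36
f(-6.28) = 119.08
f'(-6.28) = -79.64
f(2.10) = -24.39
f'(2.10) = -24.83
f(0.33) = -4.03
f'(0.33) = -1.31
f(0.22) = -3.94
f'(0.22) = -0.47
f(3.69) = -91.40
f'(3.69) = -61.99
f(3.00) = -55.00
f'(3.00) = -44.00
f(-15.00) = 2681.00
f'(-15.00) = -584.00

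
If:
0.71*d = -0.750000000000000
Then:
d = -1.06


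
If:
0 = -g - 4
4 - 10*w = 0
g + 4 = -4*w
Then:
No Solution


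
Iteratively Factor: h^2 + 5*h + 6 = (h + 3)*(h + 2)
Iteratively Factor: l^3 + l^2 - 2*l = (l)*(l^2 + l - 2) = l*(l + 2)*(l - 1)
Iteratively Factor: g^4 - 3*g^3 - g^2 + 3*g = (g)*(g^3 - 3*g^2 - g + 3) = g*(g - 3)*(g^2 - 1) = g*(g - 3)*(g - 1)*(g + 1)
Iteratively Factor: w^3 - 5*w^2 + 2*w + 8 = (w - 4)*(w^2 - w - 2) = (w - 4)*(w + 1)*(w - 2)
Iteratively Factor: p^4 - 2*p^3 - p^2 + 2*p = (p)*(p^3 - 2*p^2 - p + 2) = p*(p - 1)*(p^2 - p - 2) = p*(p - 2)*(p - 1)*(p + 1)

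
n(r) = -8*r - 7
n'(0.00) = -8.00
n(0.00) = -7.00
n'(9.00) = -8.00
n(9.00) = -79.00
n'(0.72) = -8.00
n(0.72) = -12.76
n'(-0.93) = -8.00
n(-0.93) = 0.44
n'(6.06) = -8.00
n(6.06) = -55.48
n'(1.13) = -8.00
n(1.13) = -16.04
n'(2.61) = -8.00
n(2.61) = -27.88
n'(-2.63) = -8.00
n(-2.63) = 14.04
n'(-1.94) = -8.00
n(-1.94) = 8.52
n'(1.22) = -8.00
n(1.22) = -16.76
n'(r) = -8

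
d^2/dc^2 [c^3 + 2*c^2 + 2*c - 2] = 6*c + 4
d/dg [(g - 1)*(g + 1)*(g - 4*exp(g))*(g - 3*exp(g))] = -7*g^3*exp(g) + 4*g^3 + 24*g^2*exp(2*g) - 21*g^2*exp(g) + 24*g*exp(2*g) + 7*g*exp(g) - 2*g - 24*exp(2*g) + 7*exp(g)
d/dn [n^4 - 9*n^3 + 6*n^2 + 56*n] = 4*n^3 - 27*n^2 + 12*n + 56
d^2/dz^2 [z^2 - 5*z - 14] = 2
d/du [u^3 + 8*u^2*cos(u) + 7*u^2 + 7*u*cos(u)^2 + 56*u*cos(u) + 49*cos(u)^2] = -8*u^2*sin(u) + 3*u^2 - 56*u*sin(u) - 7*u*sin(2*u) + 16*u*cos(u) + 14*u - 49*sin(2*u) + 7*cos(u)^2 + 56*cos(u)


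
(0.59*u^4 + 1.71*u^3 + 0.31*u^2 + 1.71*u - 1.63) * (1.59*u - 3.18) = 0.9381*u^5 + 0.8427*u^4 - 4.9449*u^3 + 1.7331*u^2 - 8.0295*u + 5.1834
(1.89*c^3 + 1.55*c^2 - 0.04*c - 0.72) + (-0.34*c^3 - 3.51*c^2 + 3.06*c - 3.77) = 1.55*c^3 - 1.96*c^2 + 3.02*c - 4.49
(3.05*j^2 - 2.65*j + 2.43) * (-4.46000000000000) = -13.603*j^2 + 11.819*j - 10.8378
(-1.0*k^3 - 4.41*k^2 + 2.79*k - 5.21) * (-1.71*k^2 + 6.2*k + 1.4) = 1.71*k^5 + 1.3411*k^4 - 33.5129*k^3 + 20.0331*k^2 - 28.396*k - 7.294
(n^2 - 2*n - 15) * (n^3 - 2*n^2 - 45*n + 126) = n^5 - 4*n^4 - 56*n^3 + 246*n^2 + 423*n - 1890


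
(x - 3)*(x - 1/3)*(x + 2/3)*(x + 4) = x^4 + 4*x^3/3 - 107*x^2/9 - 38*x/9 + 8/3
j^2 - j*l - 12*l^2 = (j - 4*l)*(j + 3*l)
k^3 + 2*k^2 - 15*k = k*(k - 3)*(k + 5)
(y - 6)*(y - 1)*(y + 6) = y^3 - y^2 - 36*y + 36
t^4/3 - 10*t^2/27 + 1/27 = (t/3 + 1/3)*(t - 1)*(t - 1/3)*(t + 1/3)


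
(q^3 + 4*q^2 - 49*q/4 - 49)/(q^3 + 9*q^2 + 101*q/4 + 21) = (2*q - 7)/(2*q + 3)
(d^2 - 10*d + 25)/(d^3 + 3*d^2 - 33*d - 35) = (d - 5)/(d^2 + 8*d + 7)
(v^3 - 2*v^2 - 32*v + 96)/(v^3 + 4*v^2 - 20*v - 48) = (v - 4)/(v + 2)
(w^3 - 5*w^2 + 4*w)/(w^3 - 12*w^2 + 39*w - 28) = w/(w - 7)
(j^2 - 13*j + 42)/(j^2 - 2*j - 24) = (j - 7)/(j + 4)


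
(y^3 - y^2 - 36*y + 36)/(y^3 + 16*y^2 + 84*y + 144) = (y^2 - 7*y + 6)/(y^2 + 10*y + 24)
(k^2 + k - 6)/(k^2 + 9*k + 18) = (k - 2)/(k + 6)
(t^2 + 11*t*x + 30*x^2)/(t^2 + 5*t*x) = (t + 6*x)/t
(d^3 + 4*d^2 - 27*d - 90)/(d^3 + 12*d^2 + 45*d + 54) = (d - 5)/(d + 3)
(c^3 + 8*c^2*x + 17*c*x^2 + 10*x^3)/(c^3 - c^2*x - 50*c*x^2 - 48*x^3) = (-c^2 - 7*c*x - 10*x^2)/(-c^2 + 2*c*x + 48*x^2)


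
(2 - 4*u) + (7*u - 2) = 3*u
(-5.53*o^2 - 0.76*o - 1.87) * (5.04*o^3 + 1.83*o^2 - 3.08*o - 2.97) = -27.8712*o^5 - 13.9503*o^4 + 6.2168*o^3 + 15.3428*o^2 + 8.0168*o + 5.5539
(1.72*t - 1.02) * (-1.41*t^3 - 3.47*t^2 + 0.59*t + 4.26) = -2.4252*t^4 - 4.5302*t^3 + 4.5542*t^2 + 6.7254*t - 4.3452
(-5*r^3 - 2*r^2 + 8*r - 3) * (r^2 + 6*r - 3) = -5*r^5 - 32*r^4 + 11*r^3 + 51*r^2 - 42*r + 9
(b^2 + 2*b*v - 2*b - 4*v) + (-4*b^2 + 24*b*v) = -3*b^2 + 26*b*v - 2*b - 4*v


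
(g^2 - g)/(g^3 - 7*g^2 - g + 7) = g/(g^2 - 6*g - 7)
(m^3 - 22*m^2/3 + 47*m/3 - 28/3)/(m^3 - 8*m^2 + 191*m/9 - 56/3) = 3*(m^2 - 5*m + 4)/(3*m^2 - 17*m + 24)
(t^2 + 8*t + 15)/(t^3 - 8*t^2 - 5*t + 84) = (t + 5)/(t^2 - 11*t + 28)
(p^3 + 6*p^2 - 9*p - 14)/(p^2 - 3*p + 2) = (p^2 + 8*p + 7)/(p - 1)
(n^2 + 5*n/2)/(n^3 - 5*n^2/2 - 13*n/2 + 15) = n/(n^2 - 5*n + 6)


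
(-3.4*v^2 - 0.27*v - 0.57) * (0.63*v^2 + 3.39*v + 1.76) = -2.142*v^4 - 11.6961*v^3 - 7.2584*v^2 - 2.4075*v - 1.0032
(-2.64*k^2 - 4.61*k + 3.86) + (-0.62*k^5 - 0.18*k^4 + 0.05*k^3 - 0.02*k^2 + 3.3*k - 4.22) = -0.62*k^5 - 0.18*k^4 + 0.05*k^3 - 2.66*k^2 - 1.31*k - 0.36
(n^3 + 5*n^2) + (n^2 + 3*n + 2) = n^3 + 6*n^2 + 3*n + 2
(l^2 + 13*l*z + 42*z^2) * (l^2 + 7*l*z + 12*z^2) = l^4 + 20*l^3*z + 145*l^2*z^2 + 450*l*z^3 + 504*z^4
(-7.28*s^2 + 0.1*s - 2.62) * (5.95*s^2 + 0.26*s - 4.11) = -43.316*s^4 - 1.2978*s^3 + 14.3578*s^2 - 1.0922*s + 10.7682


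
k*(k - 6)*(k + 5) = k^3 - k^2 - 30*k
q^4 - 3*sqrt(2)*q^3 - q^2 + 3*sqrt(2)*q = q*(q - 1)*(q + 1)*(q - 3*sqrt(2))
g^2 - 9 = (g - 3)*(g + 3)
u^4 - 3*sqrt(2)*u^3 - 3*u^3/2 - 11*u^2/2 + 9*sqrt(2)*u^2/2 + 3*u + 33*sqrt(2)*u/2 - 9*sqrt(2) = (u - 3)*(u - 1/2)*(u + 2)*(u - 3*sqrt(2))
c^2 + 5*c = c*(c + 5)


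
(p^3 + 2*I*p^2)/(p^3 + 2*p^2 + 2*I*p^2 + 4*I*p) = p/(p + 2)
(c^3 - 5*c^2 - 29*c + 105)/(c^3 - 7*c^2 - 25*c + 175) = (c - 3)/(c - 5)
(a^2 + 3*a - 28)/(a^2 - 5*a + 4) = (a + 7)/(a - 1)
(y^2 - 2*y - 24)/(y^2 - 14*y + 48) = (y + 4)/(y - 8)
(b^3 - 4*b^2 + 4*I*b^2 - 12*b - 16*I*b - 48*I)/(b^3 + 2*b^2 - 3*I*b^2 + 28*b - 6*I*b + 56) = (b - 6)/(b - 7*I)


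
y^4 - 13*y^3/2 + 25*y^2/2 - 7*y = y*(y - 7/2)*(y - 2)*(y - 1)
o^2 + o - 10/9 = (o - 2/3)*(o + 5/3)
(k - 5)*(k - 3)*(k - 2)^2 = k^4 - 12*k^3 + 51*k^2 - 92*k + 60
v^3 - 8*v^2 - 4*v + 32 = (v - 8)*(v - 2)*(v + 2)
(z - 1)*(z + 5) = z^2 + 4*z - 5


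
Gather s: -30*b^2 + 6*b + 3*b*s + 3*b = -30*b^2 + 3*b*s + 9*b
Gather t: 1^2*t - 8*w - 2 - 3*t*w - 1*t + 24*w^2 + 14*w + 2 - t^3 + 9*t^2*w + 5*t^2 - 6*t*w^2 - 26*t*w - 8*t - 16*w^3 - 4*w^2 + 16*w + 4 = -t^3 + t^2*(9*w + 5) + t*(-6*w^2 - 29*w - 8) - 16*w^3 + 20*w^2 + 22*w + 4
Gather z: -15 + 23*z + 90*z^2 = 90*z^2 + 23*z - 15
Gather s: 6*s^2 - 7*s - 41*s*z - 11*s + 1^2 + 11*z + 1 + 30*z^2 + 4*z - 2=6*s^2 + s*(-41*z - 18) + 30*z^2 + 15*z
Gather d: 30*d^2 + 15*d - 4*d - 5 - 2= 30*d^2 + 11*d - 7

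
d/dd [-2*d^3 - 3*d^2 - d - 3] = -6*d^2 - 6*d - 1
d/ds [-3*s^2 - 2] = -6*s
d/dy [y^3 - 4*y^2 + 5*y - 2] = 3*y^2 - 8*y + 5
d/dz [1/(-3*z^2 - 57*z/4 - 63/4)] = 4*(8*z + 19)/(3*(4*z^2 + 19*z + 21)^2)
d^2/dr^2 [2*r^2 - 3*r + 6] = 4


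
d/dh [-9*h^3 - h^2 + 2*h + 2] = -27*h^2 - 2*h + 2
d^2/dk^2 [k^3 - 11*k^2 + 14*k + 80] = 6*k - 22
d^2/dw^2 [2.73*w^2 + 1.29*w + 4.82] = 5.46000000000000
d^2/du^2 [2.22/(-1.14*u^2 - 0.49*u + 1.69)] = (5.770224*u^2 + 2.480184*u - 2.22*(2.28*u + 0.49)*(4.56*u + 0.98) - 8.554104)/(1.14*u^2 + 0.49*u - 1.69)^3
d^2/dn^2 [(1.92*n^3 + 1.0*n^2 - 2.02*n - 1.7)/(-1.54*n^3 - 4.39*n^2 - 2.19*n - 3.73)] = (21.217504*n^6 + 67.596144*n^5 + 282.90108*n^4 + 392.231124*n^3 + 95.881308*n^2 - 319.264992*n - 100.194588)/(3.652264*n^9 + 31.233972*n^8 + 104.618514*n^7 + 199.977007*n^6 + 300.077907*n^5 + 354.298224*n^4 + 289.944615*n^3 + 236.901252*n^2 + 91.407753*n + 51.895117)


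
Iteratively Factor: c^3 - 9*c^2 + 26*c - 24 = (c - 4)*(c^2 - 5*c + 6) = (c - 4)*(c - 3)*(c - 2)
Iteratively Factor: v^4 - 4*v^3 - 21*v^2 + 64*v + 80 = (v + 1)*(v^3 - 5*v^2 - 16*v + 80) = (v + 1)*(v + 4)*(v^2 - 9*v + 20) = (v - 4)*(v + 1)*(v + 4)*(v - 5)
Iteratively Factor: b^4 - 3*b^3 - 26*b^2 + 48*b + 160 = (b - 4)*(b^3 + b^2 - 22*b - 40) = (b - 4)*(b + 2)*(b^2 - b - 20) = (b - 4)*(b + 2)*(b + 4)*(b - 5)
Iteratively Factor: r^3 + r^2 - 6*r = (r + 3)*(r^2 - 2*r) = (r - 2)*(r + 3)*(r)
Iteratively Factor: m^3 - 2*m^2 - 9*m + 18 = (m - 3)*(m^2 + m - 6) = (m - 3)*(m - 2)*(m + 3)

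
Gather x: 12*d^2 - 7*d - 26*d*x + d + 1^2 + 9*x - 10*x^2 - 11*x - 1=12*d^2 - 6*d - 10*x^2 + x*(-26*d - 2)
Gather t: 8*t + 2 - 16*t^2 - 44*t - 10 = -16*t^2 - 36*t - 8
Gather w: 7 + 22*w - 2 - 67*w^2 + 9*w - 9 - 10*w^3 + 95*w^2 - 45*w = -10*w^3 + 28*w^2 - 14*w - 4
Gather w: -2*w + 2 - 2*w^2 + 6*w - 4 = -2*w^2 + 4*w - 2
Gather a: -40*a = -40*a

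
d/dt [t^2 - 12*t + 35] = 2*t - 12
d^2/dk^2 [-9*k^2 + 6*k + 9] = -18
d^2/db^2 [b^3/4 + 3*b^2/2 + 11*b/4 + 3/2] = 3*b/2 + 3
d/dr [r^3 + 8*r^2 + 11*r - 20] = 3*r^2 + 16*r + 11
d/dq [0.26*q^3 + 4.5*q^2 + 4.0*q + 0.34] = 0.78*q^2 + 9.0*q + 4.0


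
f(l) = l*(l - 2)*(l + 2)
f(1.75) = -1.64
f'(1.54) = 3.11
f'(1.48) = 2.57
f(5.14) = 115.24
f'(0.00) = -4.00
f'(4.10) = 46.43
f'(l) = l*(l - 2) + l*(l + 2) + (l - 2)*(l + 2) = 3*l^2 - 4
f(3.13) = 18.14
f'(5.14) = 75.26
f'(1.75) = 5.19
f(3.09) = 17.14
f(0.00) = 0.00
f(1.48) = -2.68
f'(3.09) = 24.64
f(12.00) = 1680.00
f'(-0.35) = -3.63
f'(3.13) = 25.39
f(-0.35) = 1.36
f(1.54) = -2.51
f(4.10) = 52.52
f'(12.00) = 428.00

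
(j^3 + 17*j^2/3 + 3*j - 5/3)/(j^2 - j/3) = j + 6 + 5/j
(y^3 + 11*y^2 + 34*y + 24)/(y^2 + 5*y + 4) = y + 6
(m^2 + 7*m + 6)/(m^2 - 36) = (m + 1)/(m - 6)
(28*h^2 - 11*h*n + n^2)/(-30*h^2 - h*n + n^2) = (-28*h^2 + 11*h*n - n^2)/(30*h^2 + h*n - n^2)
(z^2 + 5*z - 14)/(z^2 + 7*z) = (z - 2)/z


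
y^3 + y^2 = y^2*(y + 1)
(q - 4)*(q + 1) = q^2 - 3*q - 4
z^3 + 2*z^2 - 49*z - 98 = (z - 7)*(z + 2)*(z + 7)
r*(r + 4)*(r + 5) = r^3 + 9*r^2 + 20*r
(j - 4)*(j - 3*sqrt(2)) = j^2 - 3*sqrt(2)*j - 4*j + 12*sqrt(2)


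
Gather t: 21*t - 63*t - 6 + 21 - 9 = 6 - 42*t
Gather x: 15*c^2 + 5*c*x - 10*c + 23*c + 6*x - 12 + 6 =15*c^2 + 13*c + x*(5*c + 6) - 6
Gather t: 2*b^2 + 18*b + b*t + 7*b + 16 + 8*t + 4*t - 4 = 2*b^2 + 25*b + t*(b + 12) + 12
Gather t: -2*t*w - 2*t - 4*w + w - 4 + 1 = t*(-2*w - 2) - 3*w - 3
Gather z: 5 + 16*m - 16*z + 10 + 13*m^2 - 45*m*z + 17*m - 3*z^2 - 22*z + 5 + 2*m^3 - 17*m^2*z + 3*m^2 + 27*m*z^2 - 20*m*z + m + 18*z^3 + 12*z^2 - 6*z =2*m^3 + 16*m^2 + 34*m + 18*z^3 + z^2*(27*m + 9) + z*(-17*m^2 - 65*m - 44) + 20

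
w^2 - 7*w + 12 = (w - 4)*(w - 3)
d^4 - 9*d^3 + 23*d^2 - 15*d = d*(d - 5)*(d - 3)*(d - 1)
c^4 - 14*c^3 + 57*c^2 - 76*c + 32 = (c - 8)*(c - 4)*(c - 1)^2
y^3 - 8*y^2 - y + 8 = (y - 8)*(y - 1)*(y + 1)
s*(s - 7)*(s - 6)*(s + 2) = s^4 - 11*s^3 + 16*s^2 + 84*s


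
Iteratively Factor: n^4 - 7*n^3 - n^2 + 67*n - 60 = (n - 1)*(n^3 - 6*n^2 - 7*n + 60) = (n - 5)*(n - 1)*(n^2 - n - 12) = (n - 5)*(n - 4)*(n - 1)*(n + 3)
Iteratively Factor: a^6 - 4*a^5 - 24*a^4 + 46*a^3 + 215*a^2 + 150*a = (a + 1)*(a^5 - 5*a^4 - 19*a^3 + 65*a^2 + 150*a) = (a + 1)*(a + 3)*(a^4 - 8*a^3 + 5*a^2 + 50*a) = (a + 1)*(a + 2)*(a + 3)*(a^3 - 10*a^2 + 25*a) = (a - 5)*(a + 1)*(a + 2)*(a + 3)*(a^2 - 5*a) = a*(a - 5)*(a + 1)*(a + 2)*(a + 3)*(a - 5)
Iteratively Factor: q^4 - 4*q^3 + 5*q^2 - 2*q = (q - 1)*(q^3 - 3*q^2 + 2*q) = (q - 2)*(q - 1)*(q^2 - q) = (q - 2)*(q - 1)^2*(q)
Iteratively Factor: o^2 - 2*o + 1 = (o - 1)*(o - 1)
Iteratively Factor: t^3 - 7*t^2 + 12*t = (t - 3)*(t^2 - 4*t) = (t - 4)*(t - 3)*(t)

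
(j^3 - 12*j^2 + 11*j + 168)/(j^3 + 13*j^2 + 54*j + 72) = (j^2 - 15*j + 56)/(j^2 + 10*j + 24)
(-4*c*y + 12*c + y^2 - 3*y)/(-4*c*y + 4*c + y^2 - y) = (y - 3)/(y - 1)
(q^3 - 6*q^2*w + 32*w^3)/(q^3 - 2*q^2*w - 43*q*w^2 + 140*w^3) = (q^2 - 2*q*w - 8*w^2)/(q^2 + 2*q*w - 35*w^2)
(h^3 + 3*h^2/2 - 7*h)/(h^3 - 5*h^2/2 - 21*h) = (h - 2)/(h - 6)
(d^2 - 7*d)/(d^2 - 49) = d/(d + 7)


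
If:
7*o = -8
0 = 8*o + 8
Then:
No Solution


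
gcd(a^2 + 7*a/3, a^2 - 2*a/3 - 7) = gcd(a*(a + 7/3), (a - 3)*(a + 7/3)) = a + 7/3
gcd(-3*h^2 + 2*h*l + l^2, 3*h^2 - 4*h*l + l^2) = h - l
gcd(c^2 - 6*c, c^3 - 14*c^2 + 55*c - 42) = c - 6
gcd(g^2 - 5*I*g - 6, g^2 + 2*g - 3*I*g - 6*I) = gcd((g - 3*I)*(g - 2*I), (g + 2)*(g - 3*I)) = g - 3*I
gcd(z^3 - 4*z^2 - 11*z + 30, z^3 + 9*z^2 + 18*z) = z + 3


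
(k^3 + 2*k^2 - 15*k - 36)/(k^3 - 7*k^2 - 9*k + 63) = (k^2 - k - 12)/(k^2 - 10*k + 21)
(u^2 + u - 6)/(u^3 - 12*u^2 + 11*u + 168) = (u - 2)/(u^2 - 15*u + 56)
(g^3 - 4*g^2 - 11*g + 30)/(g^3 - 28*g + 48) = (g^2 - 2*g - 15)/(g^2 + 2*g - 24)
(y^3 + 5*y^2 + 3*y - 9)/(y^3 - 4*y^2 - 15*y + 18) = (y + 3)/(y - 6)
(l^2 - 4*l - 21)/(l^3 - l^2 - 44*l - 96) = (l - 7)/(l^2 - 4*l - 32)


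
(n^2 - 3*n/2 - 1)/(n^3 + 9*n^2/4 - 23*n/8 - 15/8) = 4*(n - 2)/(4*n^2 + 7*n - 15)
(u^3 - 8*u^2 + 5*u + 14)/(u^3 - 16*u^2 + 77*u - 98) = (u + 1)/(u - 7)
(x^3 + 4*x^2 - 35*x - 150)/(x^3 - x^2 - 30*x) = (x + 5)/x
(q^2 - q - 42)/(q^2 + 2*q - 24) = (q - 7)/(q - 4)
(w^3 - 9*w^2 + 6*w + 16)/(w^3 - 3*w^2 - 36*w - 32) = (w - 2)/(w + 4)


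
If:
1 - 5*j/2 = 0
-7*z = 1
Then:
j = 2/5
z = -1/7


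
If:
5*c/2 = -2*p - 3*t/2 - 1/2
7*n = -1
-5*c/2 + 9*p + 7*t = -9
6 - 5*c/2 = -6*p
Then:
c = 252/515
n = -1/7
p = -82/103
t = -9/103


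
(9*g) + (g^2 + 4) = g^2 + 9*g + 4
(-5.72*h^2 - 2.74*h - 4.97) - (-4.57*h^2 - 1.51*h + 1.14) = -1.15*h^2 - 1.23*h - 6.11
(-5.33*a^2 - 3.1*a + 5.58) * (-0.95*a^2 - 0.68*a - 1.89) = 5.0635*a^4 + 6.5694*a^3 + 6.8807*a^2 + 2.0646*a - 10.5462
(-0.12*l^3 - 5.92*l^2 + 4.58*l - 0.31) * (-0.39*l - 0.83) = 0.0468*l^4 + 2.4084*l^3 + 3.1274*l^2 - 3.6805*l + 0.2573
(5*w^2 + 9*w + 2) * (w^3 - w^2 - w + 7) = 5*w^5 + 4*w^4 - 12*w^3 + 24*w^2 + 61*w + 14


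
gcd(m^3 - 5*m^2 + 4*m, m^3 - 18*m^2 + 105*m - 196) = m - 4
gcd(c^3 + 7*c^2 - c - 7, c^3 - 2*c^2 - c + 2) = c^2 - 1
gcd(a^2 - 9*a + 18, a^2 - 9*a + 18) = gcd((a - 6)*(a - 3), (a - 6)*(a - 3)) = a^2 - 9*a + 18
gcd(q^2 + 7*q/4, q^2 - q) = q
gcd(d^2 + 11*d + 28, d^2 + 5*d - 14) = d + 7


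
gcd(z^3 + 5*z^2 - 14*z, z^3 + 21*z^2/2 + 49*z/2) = z^2 + 7*z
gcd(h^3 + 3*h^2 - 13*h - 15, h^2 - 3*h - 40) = h + 5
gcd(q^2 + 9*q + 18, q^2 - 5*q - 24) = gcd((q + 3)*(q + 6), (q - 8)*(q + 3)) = q + 3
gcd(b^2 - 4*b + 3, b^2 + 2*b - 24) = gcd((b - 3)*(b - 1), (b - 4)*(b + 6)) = 1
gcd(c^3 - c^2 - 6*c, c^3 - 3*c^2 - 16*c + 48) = c - 3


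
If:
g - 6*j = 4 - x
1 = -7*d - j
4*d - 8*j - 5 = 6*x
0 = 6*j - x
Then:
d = -1/8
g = 4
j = -1/8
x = -3/4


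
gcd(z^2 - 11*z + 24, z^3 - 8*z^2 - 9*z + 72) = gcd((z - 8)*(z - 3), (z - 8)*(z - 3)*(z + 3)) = z^2 - 11*z + 24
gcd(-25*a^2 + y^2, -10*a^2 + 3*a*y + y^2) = 5*a + y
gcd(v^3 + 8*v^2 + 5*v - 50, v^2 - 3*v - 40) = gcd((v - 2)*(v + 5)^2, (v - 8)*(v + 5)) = v + 5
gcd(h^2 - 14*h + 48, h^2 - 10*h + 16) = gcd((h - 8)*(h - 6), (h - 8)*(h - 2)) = h - 8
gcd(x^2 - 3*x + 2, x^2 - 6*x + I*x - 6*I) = 1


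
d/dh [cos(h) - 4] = -sin(h)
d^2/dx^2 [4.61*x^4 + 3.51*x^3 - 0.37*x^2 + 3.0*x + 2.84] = 55.32*x^2 + 21.06*x - 0.74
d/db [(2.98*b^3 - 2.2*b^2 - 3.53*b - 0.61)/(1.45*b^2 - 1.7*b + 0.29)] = (4.321*b^4 - 10.132*b^3 + 11.4511*b^2 + 0.493*b - 2.0607)/(2.1025*b^4 - 4.93*b^3 + 3.731*b^2 - 0.986*b + 0.0841)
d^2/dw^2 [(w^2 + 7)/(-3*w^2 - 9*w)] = 2*(w^3 - 7*w^2 - 21*w - 21)/(w^3*(w^3 + 9*w^2 + 27*w + 27))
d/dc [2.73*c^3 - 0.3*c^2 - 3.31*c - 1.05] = 8.19*c^2 - 0.6*c - 3.31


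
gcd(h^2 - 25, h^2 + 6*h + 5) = h + 5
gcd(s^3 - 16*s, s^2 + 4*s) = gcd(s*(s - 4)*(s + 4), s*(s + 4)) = s^2 + 4*s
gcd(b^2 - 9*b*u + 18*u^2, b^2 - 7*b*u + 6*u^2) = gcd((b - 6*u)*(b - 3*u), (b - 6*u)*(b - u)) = -b + 6*u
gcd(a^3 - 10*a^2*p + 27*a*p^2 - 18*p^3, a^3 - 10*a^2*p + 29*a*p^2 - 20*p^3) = -a + p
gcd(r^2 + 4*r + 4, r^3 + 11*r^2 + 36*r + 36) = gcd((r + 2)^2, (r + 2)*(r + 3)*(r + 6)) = r + 2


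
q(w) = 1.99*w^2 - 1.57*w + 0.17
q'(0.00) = -1.57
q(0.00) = 0.17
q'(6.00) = 22.31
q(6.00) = 62.39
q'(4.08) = 14.67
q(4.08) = 26.89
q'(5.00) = 18.33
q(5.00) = 42.07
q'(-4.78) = -20.59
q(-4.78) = 53.14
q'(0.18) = -0.85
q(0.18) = -0.05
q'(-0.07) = -1.85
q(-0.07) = 0.29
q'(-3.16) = -14.15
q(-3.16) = 25.00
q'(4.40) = 15.94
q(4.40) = 31.79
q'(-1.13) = -6.07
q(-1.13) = 4.49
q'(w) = 3.98*w - 1.57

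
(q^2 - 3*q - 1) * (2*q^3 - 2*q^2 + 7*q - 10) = 2*q^5 - 8*q^4 + 11*q^3 - 29*q^2 + 23*q + 10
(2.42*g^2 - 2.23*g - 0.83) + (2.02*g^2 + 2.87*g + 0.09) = 4.44*g^2 + 0.64*g - 0.74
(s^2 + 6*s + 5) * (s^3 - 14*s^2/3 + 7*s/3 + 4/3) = s^5 + 4*s^4/3 - 62*s^3/3 - 8*s^2 + 59*s/3 + 20/3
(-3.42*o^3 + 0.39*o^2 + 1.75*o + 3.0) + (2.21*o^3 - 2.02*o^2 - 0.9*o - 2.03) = -1.21*o^3 - 1.63*o^2 + 0.85*o + 0.97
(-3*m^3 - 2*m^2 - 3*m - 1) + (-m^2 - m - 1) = -3*m^3 - 3*m^2 - 4*m - 2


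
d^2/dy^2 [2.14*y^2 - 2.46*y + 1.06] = 4.28000000000000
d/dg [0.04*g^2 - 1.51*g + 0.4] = 0.08*g - 1.51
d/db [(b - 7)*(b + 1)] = 2*b - 6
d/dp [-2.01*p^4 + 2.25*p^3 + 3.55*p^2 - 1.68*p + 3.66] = -8.04*p^3 + 6.75*p^2 + 7.1*p - 1.68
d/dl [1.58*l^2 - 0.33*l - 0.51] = 3.16*l - 0.33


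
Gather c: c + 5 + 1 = c + 6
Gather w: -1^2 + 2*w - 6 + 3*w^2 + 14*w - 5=3*w^2 + 16*w - 12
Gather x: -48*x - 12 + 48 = 36 - 48*x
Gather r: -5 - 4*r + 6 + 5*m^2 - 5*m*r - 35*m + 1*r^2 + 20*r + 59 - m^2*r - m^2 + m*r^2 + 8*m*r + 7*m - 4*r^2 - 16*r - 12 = 4*m^2 - 28*m + r^2*(m - 3) + r*(-m^2 + 3*m) + 48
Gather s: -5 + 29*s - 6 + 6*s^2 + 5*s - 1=6*s^2 + 34*s - 12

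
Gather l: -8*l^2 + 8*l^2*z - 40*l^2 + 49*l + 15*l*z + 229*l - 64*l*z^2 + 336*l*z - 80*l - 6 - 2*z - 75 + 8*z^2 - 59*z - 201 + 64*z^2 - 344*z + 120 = l^2*(8*z - 48) + l*(-64*z^2 + 351*z + 198) + 72*z^2 - 405*z - 162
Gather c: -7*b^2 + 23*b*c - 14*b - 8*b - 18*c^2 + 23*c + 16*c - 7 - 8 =-7*b^2 - 22*b - 18*c^2 + c*(23*b + 39) - 15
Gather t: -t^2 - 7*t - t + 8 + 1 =-t^2 - 8*t + 9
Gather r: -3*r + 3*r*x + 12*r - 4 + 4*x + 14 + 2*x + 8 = r*(3*x + 9) + 6*x + 18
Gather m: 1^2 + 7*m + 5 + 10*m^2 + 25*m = 10*m^2 + 32*m + 6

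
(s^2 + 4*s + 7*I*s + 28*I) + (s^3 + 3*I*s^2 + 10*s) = s^3 + s^2 + 3*I*s^2 + 14*s + 7*I*s + 28*I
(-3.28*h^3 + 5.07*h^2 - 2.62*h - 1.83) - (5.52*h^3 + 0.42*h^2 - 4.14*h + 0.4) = -8.8*h^3 + 4.65*h^2 + 1.52*h - 2.23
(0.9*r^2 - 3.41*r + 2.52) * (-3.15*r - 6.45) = -2.835*r^3 + 4.9365*r^2 + 14.0565*r - 16.254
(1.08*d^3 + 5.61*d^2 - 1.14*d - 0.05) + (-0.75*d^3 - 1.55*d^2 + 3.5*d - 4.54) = 0.33*d^3 + 4.06*d^2 + 2.36*d - 4.59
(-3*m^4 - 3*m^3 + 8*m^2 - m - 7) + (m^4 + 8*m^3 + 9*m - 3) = -2*m^4 + 5*m^3 + 8*m^2 + 8*m - 10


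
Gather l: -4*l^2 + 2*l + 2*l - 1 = -4*l^2 + 4*l - 1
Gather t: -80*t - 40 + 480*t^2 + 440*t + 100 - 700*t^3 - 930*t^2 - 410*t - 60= -700*t^3 - 450*t^2 - 50*t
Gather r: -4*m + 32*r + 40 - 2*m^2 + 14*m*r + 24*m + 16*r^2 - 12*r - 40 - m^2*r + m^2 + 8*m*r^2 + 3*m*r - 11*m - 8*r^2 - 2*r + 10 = -m^2 + 9*m + r^2*(8*m + 8) + r*(-m^2 + 17*m + 18) + 10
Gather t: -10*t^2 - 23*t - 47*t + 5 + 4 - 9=-10*t^2 - 70*t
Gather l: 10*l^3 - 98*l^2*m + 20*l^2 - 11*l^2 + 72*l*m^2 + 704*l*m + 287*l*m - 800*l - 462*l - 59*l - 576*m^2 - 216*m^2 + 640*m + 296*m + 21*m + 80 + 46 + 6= 10*l^3 + l^2*(9 - 98*m) + l*(72*m^2 + 991*m - 1321) - 792*m^2 + 957*m + 132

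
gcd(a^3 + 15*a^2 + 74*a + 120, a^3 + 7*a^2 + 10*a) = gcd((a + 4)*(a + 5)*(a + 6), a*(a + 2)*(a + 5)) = a + 5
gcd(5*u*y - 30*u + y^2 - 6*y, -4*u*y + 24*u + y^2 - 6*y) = y - 6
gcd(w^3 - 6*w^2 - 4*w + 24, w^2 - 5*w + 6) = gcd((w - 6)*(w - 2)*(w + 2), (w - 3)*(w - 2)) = w - 2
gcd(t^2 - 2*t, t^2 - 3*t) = t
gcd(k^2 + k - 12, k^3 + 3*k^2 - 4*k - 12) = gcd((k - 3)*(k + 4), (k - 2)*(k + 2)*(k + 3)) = 1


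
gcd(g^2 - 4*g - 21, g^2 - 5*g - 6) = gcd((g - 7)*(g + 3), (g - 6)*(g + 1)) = 1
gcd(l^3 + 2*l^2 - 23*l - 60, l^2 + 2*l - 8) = l + 4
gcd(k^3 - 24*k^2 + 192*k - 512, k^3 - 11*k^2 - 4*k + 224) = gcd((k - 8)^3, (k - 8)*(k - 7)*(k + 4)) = k - 8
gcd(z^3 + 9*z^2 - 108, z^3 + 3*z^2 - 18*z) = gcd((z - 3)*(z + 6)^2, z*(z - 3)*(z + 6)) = z^2 + 3*z - 18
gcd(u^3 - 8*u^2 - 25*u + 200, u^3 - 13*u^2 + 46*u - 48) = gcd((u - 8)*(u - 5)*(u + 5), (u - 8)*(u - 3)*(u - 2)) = u - 8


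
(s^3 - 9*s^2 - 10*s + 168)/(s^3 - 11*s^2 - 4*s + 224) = (s - 6)/(s - 8)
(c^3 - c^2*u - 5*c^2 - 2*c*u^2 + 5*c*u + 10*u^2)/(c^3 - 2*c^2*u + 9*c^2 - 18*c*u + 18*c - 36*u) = (c^2 + c*u - 5*c - 5*u)/(c^2 + 9*c + 18)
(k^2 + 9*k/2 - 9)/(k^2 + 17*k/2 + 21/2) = (2*k^2 + 9*k - 18)/(2*k^2 + 17*k + 21)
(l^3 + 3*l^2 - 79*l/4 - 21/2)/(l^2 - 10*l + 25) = (4*l^3 + 12*l^2 - 79*l - 42)/(4*(l^2 - 10*l + 25))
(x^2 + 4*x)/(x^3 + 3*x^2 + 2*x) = (x + 4)/(x^2 + 3*x + 2)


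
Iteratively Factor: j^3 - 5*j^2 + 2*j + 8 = (j - 2)*(j^2 - 3*j - 4) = (j - 2)*(j + 1)*(j - 4)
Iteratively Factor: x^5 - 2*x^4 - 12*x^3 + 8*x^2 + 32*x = (x + 2)*(x^4 - 4*x^3 - 4*x^2 + 16*x) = (x + 2)^2*(x^3 - 6*x^2 + 8*x) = (x - 4)*(x + 2)^2*(x^2 - 2*x) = (x - 4)*(x - 2)*(x + 2)^2*(x)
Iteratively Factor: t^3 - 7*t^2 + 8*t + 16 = (t - 4)*(t^2 - 3*t - 4) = (t - 4)^2*(t + 1)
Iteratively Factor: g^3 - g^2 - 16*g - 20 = (g - 5)*(g^2 + 4*g + 4) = (g - 5)*(g + 2)*(g + 2)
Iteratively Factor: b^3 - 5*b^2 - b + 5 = (b - 1)*(b^2 - 4*b - 5) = (b - 1)*(b + 1)*(b - 5)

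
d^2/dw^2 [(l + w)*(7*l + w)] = 2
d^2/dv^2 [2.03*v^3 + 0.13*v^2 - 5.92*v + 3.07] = 12.18*v + 0.26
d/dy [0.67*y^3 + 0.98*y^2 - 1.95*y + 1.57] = 2.01*y^2 + 1.96*y - 1.95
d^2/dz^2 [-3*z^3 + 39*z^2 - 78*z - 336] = 78 - 18*z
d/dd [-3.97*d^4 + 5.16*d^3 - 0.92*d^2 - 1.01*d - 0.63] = -15.88*d^3 + 15.48*d^2 - 1.84*d - 1.01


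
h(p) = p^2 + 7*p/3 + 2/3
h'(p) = 2*p + 7/3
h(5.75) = 47.15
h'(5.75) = 13.83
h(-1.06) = -0.68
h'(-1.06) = 0.21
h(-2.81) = 2.01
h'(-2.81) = -3.29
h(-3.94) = 7.00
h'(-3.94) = -5.55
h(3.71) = 23.09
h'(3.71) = 9.75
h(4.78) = 34.67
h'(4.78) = 11.89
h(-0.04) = 0.57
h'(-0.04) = 2.25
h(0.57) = 2.32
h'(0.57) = 3.47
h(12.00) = 172.67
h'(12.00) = 26.33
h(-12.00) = 116.67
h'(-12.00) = -21.67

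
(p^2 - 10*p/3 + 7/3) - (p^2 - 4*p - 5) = 2*p/3 + 22/3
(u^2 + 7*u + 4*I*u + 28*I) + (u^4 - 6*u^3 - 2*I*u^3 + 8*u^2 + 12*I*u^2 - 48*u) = u^4 - 6*u^3 - 2*I*u^3 + 9*u^2 + 12*I*u^2 - 41*u + 4*I*u + 28*I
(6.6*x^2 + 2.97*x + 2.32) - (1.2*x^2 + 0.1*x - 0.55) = 5.4*x^2 + 2.87*x + 2.87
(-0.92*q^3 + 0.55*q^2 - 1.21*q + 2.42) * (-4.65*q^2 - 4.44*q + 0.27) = 4.278*q^5 + 1.5273*q^4 + 2.9361*q^3 - 5.7321*q^2 - 11.0715*q + 0.6534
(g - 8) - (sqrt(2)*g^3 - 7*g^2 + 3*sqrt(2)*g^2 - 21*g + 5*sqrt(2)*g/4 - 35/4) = -sqrt(2)*g^3 - 3*sqrt(2)*g^2 + 7*g^2 - 5*sqrt(2)*g/4 + 22*g + 3/4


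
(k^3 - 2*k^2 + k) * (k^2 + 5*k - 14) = k^5 + 3*k^4 - 23*k^3 + 33*k^2 - 14*k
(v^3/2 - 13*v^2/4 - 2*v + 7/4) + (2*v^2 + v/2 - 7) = v^3/2 - 5*v^2/4 - 3*v/2 - 21/4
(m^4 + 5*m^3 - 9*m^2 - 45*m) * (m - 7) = m^5 - 2*m^4 - 44*m^3 + 18*m^2 + 315*m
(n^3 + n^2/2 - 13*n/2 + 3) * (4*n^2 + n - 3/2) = 4*n^5 + 3*n^4 - 27*n^3 + 19*n^2/4 + 51*n/4 - 9/2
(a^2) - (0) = a^2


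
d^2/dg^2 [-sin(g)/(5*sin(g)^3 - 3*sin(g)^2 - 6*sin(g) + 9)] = (100*sin(g)^7 - 165*sin(g)^6 + 51*sin(g)^5 - 333*sin(g)^4 + 1053*sin(g)^2/2 - 63*sin(g) + 15*sin(3*g)^2/2 + 3*sin(3*g)/2 - 9*sin(5*g)/2 - 108)/(5*sin(g)^3 - 3*sin(g)^2 - 6*sin(g) + 9)^3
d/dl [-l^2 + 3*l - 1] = 3 - 2*l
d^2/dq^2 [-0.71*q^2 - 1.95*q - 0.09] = -1.42000000000000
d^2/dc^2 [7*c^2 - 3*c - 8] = 14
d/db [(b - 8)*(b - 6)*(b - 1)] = 3*b^2 - 30*b + 62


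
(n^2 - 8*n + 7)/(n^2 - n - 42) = (n - 1)/(n + 6)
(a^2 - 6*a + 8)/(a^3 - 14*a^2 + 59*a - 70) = (a - 4)/(a^2 - 12*a + 35)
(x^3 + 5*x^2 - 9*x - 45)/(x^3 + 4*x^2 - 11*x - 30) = (x + 3)/(x + 2)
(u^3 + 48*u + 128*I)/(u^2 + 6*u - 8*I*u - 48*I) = (u^2 + 8*I*u - 16)/(u + 6)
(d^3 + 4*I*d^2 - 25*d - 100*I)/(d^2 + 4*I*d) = d - 25/d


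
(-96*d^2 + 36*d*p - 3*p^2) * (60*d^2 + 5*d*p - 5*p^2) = -5760*d^4 + 1680*d^3*p + 480*d^2*p^2 - 195*d*p^3 + 15*p^4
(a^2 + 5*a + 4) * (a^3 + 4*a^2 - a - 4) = a^5 + 9*a^4 + 23*a^3 + 7*a^2 - 24*a - 16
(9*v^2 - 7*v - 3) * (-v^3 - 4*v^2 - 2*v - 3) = -9*v^5 - 29*v^4 + 13*v^3 - v^2 + 27*v + 9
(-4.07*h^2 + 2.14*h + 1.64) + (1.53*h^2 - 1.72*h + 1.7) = -2.54*h^2 + 0.42*h + 3.34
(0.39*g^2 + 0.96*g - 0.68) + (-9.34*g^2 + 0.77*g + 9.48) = -8.95*g^2 + 1.73*g + 8.8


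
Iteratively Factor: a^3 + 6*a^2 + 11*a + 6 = (a + 2)*(a^2 + 4*a + 3) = (a + 2)*(a + 3)*(a + 1)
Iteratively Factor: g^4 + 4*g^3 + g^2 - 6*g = (g + 3)*(g^3 + g^2 - 2*g) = (g + 2)*(g + 3)*(g^2 - g) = (g - 1)*(g + 2)*(g + 3)*(g)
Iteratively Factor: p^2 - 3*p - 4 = (p - 4)*(p + 1)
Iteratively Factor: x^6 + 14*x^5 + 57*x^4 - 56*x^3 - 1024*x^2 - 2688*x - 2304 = (x + 4)*(x^5 + 10*x^4 + 17*x^3 - 124*x^2 - 528*x - 576) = (x + 4)^2*(x^4 + 6*x^3 - 7*x^2 - 96*x - 144) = (x + 4)^3*(x^3 + 2*x^2 - 15*x - 36) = (x - 4)*(x + 4)^3*(x^2 + 6*x + 9) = (x - 4)*(x + 3)*(x + 4)^3*(x + 3)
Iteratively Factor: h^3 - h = (h - 1)*(h^2 + h) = h*(h - 1)*(h + 1)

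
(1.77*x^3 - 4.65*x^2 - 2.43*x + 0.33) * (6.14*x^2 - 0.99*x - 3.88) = 10.8678*x^5 - 30.3033*x^4 - 17.1843*x^3 + 22.4739*x^2 + 9.1017*x - 1.2804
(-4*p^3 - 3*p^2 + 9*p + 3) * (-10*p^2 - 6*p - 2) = 40*p^5 + 54*p^4 - 64*p^3 - 78*p^2 - 36*p - 6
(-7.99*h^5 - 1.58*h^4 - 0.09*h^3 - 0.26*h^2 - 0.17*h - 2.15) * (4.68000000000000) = -37.3932*h^5 - 7.3944*h^4 - 0.4212*h^3 - 1.2168*h^2 - 0.7956*h - 10.062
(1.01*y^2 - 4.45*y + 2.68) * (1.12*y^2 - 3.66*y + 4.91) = 1.1312*y^4 - 8.6806*y^3 + 24.2477*y^2 - 31.6583*y + 13.1588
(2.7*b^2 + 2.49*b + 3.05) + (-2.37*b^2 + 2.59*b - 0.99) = 0.33*b^2 + 5.08*b + 2.06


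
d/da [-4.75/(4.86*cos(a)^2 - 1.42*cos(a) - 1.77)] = (6.745 - 46.17*cos(a))*sin(a)/(-4.86*cos(a)^2 + 1.42*cos(a) + 1.77)^2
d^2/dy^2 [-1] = 0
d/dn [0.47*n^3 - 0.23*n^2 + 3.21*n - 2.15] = 1.41*n^2 - 0.46*n + 3.21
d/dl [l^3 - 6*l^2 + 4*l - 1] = 3*l^2 - 12*l + 4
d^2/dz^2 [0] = 0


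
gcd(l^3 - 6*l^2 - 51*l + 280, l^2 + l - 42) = l + 7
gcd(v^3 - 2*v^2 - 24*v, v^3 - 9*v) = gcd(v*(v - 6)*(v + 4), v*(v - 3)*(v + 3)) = v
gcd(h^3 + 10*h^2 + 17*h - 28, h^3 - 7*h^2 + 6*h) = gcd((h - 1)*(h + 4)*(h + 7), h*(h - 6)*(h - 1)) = h - 1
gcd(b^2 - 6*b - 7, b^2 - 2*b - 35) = b - 7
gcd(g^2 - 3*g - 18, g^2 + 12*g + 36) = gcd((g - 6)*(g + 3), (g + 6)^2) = 1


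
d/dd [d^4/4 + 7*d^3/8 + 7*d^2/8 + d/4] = d^3 + 21*d^2/8 + 7*d/4 + 1/4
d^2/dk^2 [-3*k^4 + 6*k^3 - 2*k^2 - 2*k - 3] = -36*k^2 + 36*k - 4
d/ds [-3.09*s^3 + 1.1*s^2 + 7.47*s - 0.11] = -9.27*s^2 + 2.2*s + 7.47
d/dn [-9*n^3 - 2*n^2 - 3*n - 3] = -27*n^2 - 4*n - 3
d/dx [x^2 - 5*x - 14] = 2*x - 5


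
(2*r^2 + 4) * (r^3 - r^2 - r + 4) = 2*r^5 - 2*r^4 + 2*r^3 + 4*r^2 - 4*r + 16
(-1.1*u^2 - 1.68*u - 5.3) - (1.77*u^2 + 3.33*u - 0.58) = -2.87*u^2 - 5.01*u - 4.72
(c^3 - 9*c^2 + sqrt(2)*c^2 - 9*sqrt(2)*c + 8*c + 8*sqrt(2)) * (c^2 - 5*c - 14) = c^5 - 14*c^4 + sqrt(2)*c^4 - 14*sqrt(2)*c^3 + 39*c^3 + 39*sqrt(2)*c^2 + 86*c^2 - 112*c + 86*sqrt(2)*c - 112*sqrt(2)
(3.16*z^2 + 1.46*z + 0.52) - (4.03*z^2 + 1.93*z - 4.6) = -0.87*z^2 - 0.47*z + 5.12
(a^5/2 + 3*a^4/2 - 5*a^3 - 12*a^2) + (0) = a^5/2 + 3*a^4/2 - 5*a^3 - 12*a^2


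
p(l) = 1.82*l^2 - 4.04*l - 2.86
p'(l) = 3.64*l - 4.04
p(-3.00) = 25.64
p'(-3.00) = -14.96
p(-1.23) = 4.86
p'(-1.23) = -8.52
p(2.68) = -0.62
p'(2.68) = 5.72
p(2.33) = -2.39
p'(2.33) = 4.44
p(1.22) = -5.08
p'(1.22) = 0.40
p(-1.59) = 8.16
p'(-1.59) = -9.83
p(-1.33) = 5.73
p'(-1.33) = -8.88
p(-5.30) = 69.68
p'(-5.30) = -23.33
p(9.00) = 108.20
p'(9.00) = 28.72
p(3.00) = 1.40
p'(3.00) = 6.88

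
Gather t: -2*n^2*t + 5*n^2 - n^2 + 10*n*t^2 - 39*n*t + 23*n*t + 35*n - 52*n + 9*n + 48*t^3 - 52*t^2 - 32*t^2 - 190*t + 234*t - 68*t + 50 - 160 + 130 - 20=4*n^2 - 8*n + 48*t^3 + t^2*(10*n - 84) + t*(-2*n^2 - 16*n - 24)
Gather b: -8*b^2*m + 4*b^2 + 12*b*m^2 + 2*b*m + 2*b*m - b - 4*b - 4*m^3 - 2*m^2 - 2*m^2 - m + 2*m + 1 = b^2*(4 - 8*m) + b*(12*m^2 + 4*m - 5) - 4*m^3 - 4*m^2 + m + 1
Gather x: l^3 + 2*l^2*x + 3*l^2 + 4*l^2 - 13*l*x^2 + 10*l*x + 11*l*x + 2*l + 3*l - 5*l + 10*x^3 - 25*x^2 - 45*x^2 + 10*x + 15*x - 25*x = l^3 + 7*l^2 + 10*x^3 + x^2*(-13*l - 70) + x*(2*l^2 + 21*l)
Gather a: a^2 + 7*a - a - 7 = a^2 + 6*a - 7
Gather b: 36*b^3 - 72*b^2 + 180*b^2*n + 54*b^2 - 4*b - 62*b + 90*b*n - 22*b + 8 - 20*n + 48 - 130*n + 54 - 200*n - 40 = 36*b^3 + b^2*(180*n - 18) + b*(90*n - 88) - 350*n + 70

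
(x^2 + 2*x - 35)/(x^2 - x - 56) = (x - 5)/(x - 8)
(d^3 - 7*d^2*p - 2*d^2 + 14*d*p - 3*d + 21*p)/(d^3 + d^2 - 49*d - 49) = (d^2 - 7*d*p - 3*d + 21*p)/(d^2 - 49)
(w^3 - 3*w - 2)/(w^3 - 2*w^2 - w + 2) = (w + 1)/(w - 1)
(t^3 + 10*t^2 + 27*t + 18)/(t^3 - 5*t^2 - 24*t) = (t^2 + 7*t + 6)/(t*(t - 8))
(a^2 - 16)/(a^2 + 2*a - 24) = (a + 4)/(a + 6)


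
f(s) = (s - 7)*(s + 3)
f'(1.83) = -0.34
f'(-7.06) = -18.12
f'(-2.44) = -8.88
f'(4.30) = 4.60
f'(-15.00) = -34.00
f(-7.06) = 57.08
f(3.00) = -24.00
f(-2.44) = -5.29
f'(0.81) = -2.38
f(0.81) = -23.58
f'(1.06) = -1.88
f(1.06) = -24.12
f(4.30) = -19.71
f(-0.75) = -17.44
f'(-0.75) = -5.50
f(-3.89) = 9.69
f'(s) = 2*s - 4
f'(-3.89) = -11.78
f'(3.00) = 2.00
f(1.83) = -24.97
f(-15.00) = 264.00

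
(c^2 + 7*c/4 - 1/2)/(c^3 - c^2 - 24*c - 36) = (c - 1/4)/(c^2 - 3*c - 18)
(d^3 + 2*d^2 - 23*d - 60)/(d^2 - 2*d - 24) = (d^2 - 2*d - 15)/(d - 6)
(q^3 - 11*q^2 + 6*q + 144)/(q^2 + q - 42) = (q^2 - 5*q - 24)/(q + 7)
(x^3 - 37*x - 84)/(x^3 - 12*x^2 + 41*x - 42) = (x^2 + 7*x + 12)/(x^2 - 5*x + 6)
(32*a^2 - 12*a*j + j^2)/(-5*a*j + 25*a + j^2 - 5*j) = (-32*a^2 + 12*a*j - j^2)/(5*a*j - 25*a - j^2 + 5*j)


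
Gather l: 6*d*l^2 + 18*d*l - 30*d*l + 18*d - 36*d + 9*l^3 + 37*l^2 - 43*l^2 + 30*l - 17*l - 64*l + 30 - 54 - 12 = -18*d + 9*l^3 + l^2*(6*d - 6) + l*(-12*d - 51) - 36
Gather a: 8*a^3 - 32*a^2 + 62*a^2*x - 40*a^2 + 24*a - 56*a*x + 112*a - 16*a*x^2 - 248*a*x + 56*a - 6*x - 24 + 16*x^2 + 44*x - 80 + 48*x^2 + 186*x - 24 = 8*a^3 + a^2*(62*x - 72) + a*(-16*x^2 - 304*x + 192) + 64*x^2 + 224*x - 128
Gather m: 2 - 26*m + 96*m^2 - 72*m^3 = -72*m^3 + 96*m^2 - 26*m + 2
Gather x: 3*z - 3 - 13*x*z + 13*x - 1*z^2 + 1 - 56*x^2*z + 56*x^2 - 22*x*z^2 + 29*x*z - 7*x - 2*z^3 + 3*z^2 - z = x^2*(56 - 56*z) + x*(-22*z^2 + 16*z + 6) - 2*z^3 + 2*z^2 + 2*z - 2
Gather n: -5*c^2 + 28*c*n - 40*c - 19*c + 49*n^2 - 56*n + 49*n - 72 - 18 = -5*c^2 - 59*c + 49*n^2 + n*(28*c - 7) - 90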